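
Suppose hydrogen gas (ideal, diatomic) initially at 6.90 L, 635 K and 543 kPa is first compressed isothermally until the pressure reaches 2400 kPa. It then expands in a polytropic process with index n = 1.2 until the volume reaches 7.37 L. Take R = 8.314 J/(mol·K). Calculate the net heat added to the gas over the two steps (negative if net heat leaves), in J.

n = P₁V₁/(RT₁) = 543×6.90/(8.314×635) = 0.710 mol.
Step 1 — Isothermal: T stays 635 K; PV = const ⇒ V₂ = 1.56 L, P₂ = 2400 kPa.
ΔU = 0 (ideal gas, T constant).
W = nRT ln(V₂/V₁) = 0.710×8.314×635×ln(0.226) = -5570 J.
Q = ΔU + W = -5570 J.
State after step 1: P = 2400 kPa, V = 1.56 L, T = 635 K.
Step 2 — Polytropic n=1.2: T₂ = T₁(V₁/V₂)^(n−1) = 635×(0.212)^0.20 = 466 K; P₂ = P₁(V₁/V₂)^n = 373 kPa.
W = (P₁V₁−P₂V₂)/(n−1) = (2400×1.56−373×7.37)/0.20 = 5000 J.
ΔU = nCvΔT = 0.710×20.8×(466−635) = -2500 J.
Q = ΔU + W = 2500 J.
Net over both steps: W = -569 J, Q = -3070 J, ΔU = -2500 J.

-3070 J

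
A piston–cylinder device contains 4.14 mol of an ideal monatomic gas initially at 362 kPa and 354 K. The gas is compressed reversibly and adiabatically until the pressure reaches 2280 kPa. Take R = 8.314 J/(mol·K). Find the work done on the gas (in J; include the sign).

19900 J

V₁ = nRT₁/P₁ = 4.14×8.314×354/362 = 33.7 L.
Adiabatic: T₂/T₁ = (P₂/P₁)^((γ−1)/γ) ⇒ T₂ = 354×(6.30)^0.400 = 739 K; V₂ = 11.2 L.
ΔU = nCvΔT = 4.14×12.5×(739−354) = 19900 J.
Q = 0 for an adiabatic process, so W = −ΔU = -19900 J.
Work done on the gas = −W_by = 19900 J.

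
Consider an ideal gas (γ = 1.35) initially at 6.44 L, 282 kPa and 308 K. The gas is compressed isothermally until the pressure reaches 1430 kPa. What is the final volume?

1.27 L

Isothermal: T stays 308 K; PV = const ⇒ V₂ = 1.27 L, P₂ = 1430 kPa.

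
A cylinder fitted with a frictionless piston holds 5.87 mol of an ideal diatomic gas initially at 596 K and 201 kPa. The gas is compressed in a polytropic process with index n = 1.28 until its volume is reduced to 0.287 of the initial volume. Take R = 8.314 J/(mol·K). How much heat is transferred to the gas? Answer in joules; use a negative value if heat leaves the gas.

V₁ = nRT₁/P₁ = 5.87×8.314×596/201 = 145 L.
Polytropic n=1.28: T₂ = T₁(V₁/V₂)^(n−1) = 596×(3.48)^0.28 = 845 K; P₂ = P₁(V₁/V₂)^n = 993 kPa.
W = (P₁V₁−P₂V₂)/(n−1) = (201×145−993×41.5)/0.28 = -43500 J.
ΔU = nCvΔT = 5.87×20.8×(845−596) = 30400 J.
Q = ΔU + W = -13000 J.

-13000 J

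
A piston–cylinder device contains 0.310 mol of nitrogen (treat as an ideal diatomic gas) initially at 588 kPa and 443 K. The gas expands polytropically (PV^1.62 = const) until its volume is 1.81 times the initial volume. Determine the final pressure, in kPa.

225 kPa

V₁ = nRT₁/P₁ = 0.310×8.314×443/588 = 1.94 L.
Polytropic n=1.62: T₂ = T₁(V₁/V₂)^(n−1) = 443×(0.552)^0.62 = 307 K; P₂ = P₁(V₁/V₂)^n = 225 kPa.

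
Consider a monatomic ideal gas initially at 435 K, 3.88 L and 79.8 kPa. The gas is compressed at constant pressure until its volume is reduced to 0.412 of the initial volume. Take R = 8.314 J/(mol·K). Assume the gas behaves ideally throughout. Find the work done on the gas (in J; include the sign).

n = P₁V₁/(RT₁) = 79.8×3.88/(8.314×435) = 0.0856 mol.
Isobaric: P stays 79.8 kPa; V/T = const ⇒ T₂ = 179 K, V₂ = 1.60 L.
W = PΔV = 79.8×(1.60−3.88) kPa·L = -182 J.
Work done on the gas = −W_by = 182 J.

182 J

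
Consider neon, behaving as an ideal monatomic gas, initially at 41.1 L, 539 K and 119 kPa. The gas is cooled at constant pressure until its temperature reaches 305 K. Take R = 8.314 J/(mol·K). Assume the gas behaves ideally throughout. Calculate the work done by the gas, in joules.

-2120 J

n = P₁V₁/(RT₁) = 119×41.1/(8.314×539) = 1.09 mol.
Isobaric: P stays 119 kPa; V/T = const ⇒ T₂ = 305 K, V₂ = 23.3 L.
W = PΔV = 119×(23.3−41.1) kPa·L = -2120 J.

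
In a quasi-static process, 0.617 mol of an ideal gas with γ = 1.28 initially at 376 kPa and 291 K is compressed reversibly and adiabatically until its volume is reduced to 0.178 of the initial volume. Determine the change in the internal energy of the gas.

V₁ = nRT₁/P₁ = 0.617×8.314×291/376 = 3.97 L.
Adiabatic: TV^(γ−1) = const ⇒ T₂ = 291×(5.62)^0.280 = 472 K; PV^γ = const ⇒ P₂ = 3420 kPa.
For an ideal gas ΔU = nCvΔT with Cv = R/(γ−1) = 29.7 J/(mol·K).
ΔU = 0.617×29.7×(472−291) = 3310 J.

3310 J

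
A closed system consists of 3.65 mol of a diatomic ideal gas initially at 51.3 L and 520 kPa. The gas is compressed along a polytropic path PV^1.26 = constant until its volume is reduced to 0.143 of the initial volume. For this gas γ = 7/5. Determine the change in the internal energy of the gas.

43900 J

T₁ = P₁V₁/(nR) = 520×51.3/(3.65×8.314) = 879 K.
Polytropic n=1.26: T₂ = T₁(V₁/V₂)^(n−1) = 879×(6.99)^0.26 = 1460 K; P₂ = P₁(V₁/V₂)^n = 6030 kPa.
For an ideal gas ΔU = nCvΔT with Cv = (5/2)R = 20.8 J/(mol·K).
ΔU = 3.65×20.8×(1460−879) = 43900 J.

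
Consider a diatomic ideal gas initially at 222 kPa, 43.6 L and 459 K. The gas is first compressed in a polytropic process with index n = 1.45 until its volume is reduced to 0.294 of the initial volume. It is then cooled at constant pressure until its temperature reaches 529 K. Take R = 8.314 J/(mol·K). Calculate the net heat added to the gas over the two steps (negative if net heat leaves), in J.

-17800 J

n = P₁V₁/(RT₁) = 222×43.6/(8.314×459) = 2.54 mol.
Step 1 — Polytropic n=1.45: T₂ = T₁(V₁/V₂)^(n−1) = 459×(3.40)^0.45 = 796 K; P₂ = P₁(V₁/V₂)^n = 1310 kPa.
W = (P₁V₁−P₂V₂)/(n−1) = (222×43.6−1310×12.8)/0.45 = -15800 J.
ΔU = nCvΔT = 2.54×20.8×(796−459) = 17800 J.
Q = ΔU + W = 1980 J.
State after step 1: P = 1310 kPa, V = 12.8 L, T = 796 K.
Step 2 — Isobaric: P stays 1310 kPa; V/T = const ⇒ T₂ = 529 K, V₂ = 8.52 L.
W = PΔV = 1310×(8.52−12.8) kPa·L = -5640 J.
ΔU = nCvΔT = 2.54×20.8×(529−796) = -14100 J.
Q = ΔU + W = nCpΔT = -19700 J.
Net over both steps: W = -21400 J, Q = -17800 J, ΔU = 3690 J.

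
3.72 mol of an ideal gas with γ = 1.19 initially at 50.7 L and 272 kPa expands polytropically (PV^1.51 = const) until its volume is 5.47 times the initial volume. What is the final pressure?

T₁ = P₁V₁/(nR) = 272×50.7/(3.72×8.314) = 446 K.
Polytropic n=1.51: T₂ = T₁(V₁/V₂)^(n−1) = 446×(0.183)^0.51 = 187 K; P₂ = P₁(V₁/V₂)^n = 20.9 kPa.

20.9 kPa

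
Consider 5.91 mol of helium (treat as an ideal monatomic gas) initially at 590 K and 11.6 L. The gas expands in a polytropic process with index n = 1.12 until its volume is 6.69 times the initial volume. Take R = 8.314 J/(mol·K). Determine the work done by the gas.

49300 J

P₁ = nRT₁/V₁ = 5.91×8.314×590/11.6 = 2500 kPa.
Polytropic n=1.12: T₂ = T₁(V₁/V₂)^(n−1) = 590×(0.149)^0.12 = 470 K; P₂ = P₁(V₁/V₂)^n = 297 kPa.
W = (P₁V₁−P₂V₂)/(n−1) = (2500×11.6−297×77.6)/0.12 = 49300 J.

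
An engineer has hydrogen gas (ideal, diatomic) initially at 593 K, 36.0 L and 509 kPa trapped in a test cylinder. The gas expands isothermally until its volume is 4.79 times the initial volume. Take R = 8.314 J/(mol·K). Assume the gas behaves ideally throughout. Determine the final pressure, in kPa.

Isothermal: T stays 593 K; PV = const ⇒ V₂ = 172 L, P₂ = 106 kPa.

106 kPa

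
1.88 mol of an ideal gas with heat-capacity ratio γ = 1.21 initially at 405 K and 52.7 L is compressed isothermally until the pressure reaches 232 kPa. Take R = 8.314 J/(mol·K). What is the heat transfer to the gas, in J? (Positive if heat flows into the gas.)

-4170 J

P₁ = nRT₁/V₁ = 1.88×8.314×405/52.7 = 120 kPa.
Isothermal: T stays 405 K; PV = const ⇒ V₂ = 27.3 L, P₂ = 232 kPa.
ΔU = 0 (ideal gas, T constant).
W = nRT ln(V₂/V₁) = 1.88×8.314×405×ln(0.518) = -4170 J.
Q = ΔU + W = -4170 J.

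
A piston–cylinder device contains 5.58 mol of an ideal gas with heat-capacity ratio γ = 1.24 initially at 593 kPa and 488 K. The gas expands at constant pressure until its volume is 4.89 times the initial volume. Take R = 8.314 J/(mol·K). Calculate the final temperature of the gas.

2390 K

V₁ = nRT₁/P₁ = 5.58×8.314×488/593 = 38.2 L.
Isobaric: P stays 593 kPa; V/T = const ⇒ T₂ = 2390 K, V₂ = 187 L.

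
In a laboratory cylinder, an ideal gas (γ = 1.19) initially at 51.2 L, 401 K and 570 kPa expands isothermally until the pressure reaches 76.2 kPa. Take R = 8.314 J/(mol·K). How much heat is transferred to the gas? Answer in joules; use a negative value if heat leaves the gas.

n = P₁V₁/(RT₁) = 570×51.2/(8.314×401) = 8.75 mol.
Isothermal: T stays 401 K; PV = const ⇒ V₂ = 383 L, P₂ = 76.2 kPa.
ΔU = 0 (ideal gas, T constant).
W = nRT ln(V₂/V₁) = 8.75×8.314×401×ln(7.48) = 58700 J.
Q = ΔU + W = 58700 J.

58700 J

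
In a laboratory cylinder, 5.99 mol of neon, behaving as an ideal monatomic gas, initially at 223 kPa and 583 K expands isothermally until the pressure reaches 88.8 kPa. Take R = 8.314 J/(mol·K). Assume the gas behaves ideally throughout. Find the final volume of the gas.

327 L

V₁ = nRT₁/P₁ = 5.99×8.314×583/223 = 130 L.
Isothermal: T stays 583 K; PV = const ⇒ V₂ = 327 L, P₂ = 88.8 kPa.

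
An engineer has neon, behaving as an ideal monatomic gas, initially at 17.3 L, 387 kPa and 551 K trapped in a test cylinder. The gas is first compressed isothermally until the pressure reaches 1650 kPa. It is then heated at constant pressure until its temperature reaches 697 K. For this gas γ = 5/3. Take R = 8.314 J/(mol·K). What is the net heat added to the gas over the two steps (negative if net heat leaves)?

n = P₁V₁/(RT₁) = 387×17.3/(8.314×551) = 1.46 mol.
Step 1 — Isothermal: T stays 551 K; PV = const ⇒ V₂ = 4.06 L, P₂ = 1650 kPa.
ΔU = 0 (ideal gas, T constant).
W = nRT ln(V₂/V₁) = 1.46×8.314×551×ln(0.235) = -9710 J.
Q = ΔU + W = -9710 J.
State after step 1: P = 1650 kPa, V = 4.06 L, T = 551 K.
Step 2 — Isobaric: P stays 1650 kPa; V/T = const ⇒ T₂ = 697 K, V₂ = 5.13 L.
W = PΔV = 1650×(5.13−4.06) kPa·L = 1770 J.
ΔU = nCvΔT = 1.46×12.5×(697−551) = 2660 J.
Q = ΔU + W = nCpΔT = 4440 J.
Net over both steps: W = -7930 J, Q = -5270 J, ΔU = 2660 J.

-5270 J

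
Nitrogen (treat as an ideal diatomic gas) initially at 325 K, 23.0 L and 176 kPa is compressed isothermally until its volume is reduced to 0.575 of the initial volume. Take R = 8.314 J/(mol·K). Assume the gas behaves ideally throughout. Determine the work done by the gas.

-2240 J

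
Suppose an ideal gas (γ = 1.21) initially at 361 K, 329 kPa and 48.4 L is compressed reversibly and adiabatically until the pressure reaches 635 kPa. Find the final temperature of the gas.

405 K

Adiabatic: T₂/T₁ = (P₂/P₁)^((γ−1)/γ) ⇒ T₂ = 361×(1.93)^0.174 = 405 K; V₂ = 28.1 L.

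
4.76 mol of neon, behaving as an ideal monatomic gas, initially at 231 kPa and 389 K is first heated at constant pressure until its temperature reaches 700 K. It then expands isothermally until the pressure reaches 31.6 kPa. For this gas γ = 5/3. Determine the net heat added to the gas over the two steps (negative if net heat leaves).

85900 J

V₁ = nRT₁/P₁ = 4.76×8.314×389/231 = 66.6 L.
Step 1 — Isobaric: P stays 231 kPa; V/T = const ⇒ T₂ = 700 K, V₂ = 120 L.
W = PΔV = 231×(120−66.6) kPa·L = 12300 J.
ΔU = nCvΔT = 4.76×12.5×(700−389) = 18500 J.
Q = ΔU + W = nCpΔT = 30800 J.
State after step 1: P = 231 kPa, V = 120 L, T = 700 K.
Step 2 — Isothermal: T stays 700 K; PV = const ⇒ V₂ = 877 L, P₂ = 31.6 kPa.
ΔU = 0 (ideal gas, T constant).
W = nRT ln(V₂/V₁) = 4.76×8.314×700×ln(7.31) = 55100 J.
Q = ΔU + W = 55100 J.
Net over both steps: W = 67400 J, Q = 85900 J, ΔU = 18500 J.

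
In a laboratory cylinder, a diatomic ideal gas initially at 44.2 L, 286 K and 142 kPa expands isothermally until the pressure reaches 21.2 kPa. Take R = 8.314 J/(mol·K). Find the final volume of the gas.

Isothermal: T stays 286 K; PV = const ⇒ V₂ = 296 L, P₂ = 21.2 kPa.

296 L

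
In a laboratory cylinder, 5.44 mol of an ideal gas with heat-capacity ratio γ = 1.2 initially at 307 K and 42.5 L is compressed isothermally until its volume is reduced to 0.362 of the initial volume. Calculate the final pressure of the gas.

P₁ = nRT₁/V₁ = 5.44×8.314×307/42.5 = 327 kPa.
Isothermal: T stays 307 K; PV = const ⇒ V₂ = 15.4 L, P₂ = 903 kPa.

903 kPa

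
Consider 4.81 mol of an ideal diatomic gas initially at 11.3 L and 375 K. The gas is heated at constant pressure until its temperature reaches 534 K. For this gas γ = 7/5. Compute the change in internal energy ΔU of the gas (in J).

P₁ = nRT₁/V₁ = 4.81×8.314×375/11.3 = 1330 kPa.
Isobaric: P stays 1330 kPa; V/T = const ⇒ T₂ = 534 K, V₂ = 16.1 L.
For an ideal gas ΔU = nCvΔT with Cv = (5/2)R = 20.8 J/(mol·K).
ΔU = 4.81×20.8×(534−375) = 15900 J.

15900 J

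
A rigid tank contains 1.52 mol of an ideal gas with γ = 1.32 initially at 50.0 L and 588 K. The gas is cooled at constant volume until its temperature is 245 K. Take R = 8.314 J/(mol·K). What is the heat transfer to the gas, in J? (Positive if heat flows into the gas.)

-13500 J

P₁ = nRT₁/V₁ = 1.52×8.314×588/50.0 = 149 kPa.
Isochoric: V stays 50.0 L; P/T = const ⇒ T₂ = 245 K, P₂ = 61.9 kPa.
W = 0 (no volume change).
ΔU = nCvΔT = 1.52×26.0×(245−588) = -13500 J.
Q = ΔU = -13500 J.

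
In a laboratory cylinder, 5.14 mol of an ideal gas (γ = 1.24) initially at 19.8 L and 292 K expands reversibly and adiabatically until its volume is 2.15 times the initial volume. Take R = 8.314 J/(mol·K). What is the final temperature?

243 K

P₁ = nRT₁/V₁ = 5.14×8.314×292/19.8 = 630 kPa.
Adiabatic: TV^(γ−1) = const ⇒ T₂ = 292×(0.465)^0.240 = 243 K; PV^γ = const ⇒ P₂ = 244 kPa.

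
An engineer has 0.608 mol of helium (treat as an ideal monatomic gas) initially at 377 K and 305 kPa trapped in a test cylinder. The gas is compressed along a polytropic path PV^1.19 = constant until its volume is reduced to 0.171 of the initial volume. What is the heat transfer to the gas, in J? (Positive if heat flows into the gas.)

V₁ = nRT₁/P₁ = 0.608×8.314×377/305 = 6.25 L.
Polytropic n=1.19: T₂ = T₁(V₁/V₂)^(n−1) = 377×(5.85)^0.19 = 527 K; P₂ = P₁(V₁/V₂)^n = 2490 kPa.
W = (P₁V₁−P₂V₂)/(n−1) = (305×6.25−2490×1.07)/0.19 = -4000 J.
ΔU = nCvΔT = 0.608×12.5×(527−377) = 1140 J.
Q = ΔU + W = -2860 J.

-2860 J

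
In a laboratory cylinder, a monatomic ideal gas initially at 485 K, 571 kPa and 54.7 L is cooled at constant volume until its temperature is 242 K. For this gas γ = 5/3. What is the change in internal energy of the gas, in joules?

n = P₁V₁/(RT₁) = 571×54.7/(8.314×485) = 7.75 mol.
Isochoric: V stays 54.7 L; P/T = const ⇒ T₂ = 242 K, P₂ = 285 kPa.
For an ideal gas ΔU = nCvΔT with Cv = (3/2)R = 12.5 J/(mol·K).
ΔU = 7.75×12.5×(242−485) = -23500 J.

-23500 J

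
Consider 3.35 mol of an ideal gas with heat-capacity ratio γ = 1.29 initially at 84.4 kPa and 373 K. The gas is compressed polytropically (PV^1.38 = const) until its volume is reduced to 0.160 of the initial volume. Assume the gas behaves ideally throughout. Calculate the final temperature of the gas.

V₁ = nRT₁/P₁ = 3.35×8.314×373/84.4 = 123 L.
Polytropic n=1.38: T₂ = T₁(V₁/V₂)^(n−1) = 373×(6.25)^0.38 = 748 K; P₂ = P₁(V₁/V₂)^n = 1060 kPa.

748 K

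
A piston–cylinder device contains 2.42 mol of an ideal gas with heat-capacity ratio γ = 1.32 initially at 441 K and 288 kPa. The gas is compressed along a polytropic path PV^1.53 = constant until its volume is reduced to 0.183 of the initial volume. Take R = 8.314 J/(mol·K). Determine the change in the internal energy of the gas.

40500 J

V₁ = nRT₁/P₁ = 2.42×8.314×441/288 = 30.8 L.
Polytropic n=1.53: T₂ = T₁(V₁/V₂)^(n−1) = 441×(5.46)^0.53 = 1080 K; P₂ = P₁(V₁/V₂)^n = 3870 kPa.
For an ideal gas ΔU = nCvΔT with Cv = R/(γ−1) = 26.0 J/(mol·K).
ΔU = 2.42×26.0×(1080−441) = 40500 J.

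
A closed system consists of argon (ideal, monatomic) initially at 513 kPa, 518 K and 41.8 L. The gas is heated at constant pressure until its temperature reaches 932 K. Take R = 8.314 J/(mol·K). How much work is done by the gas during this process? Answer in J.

17100 J

n = P₁V₁/(RT₁) = 513×41.8/(8.314×518) = 4.98 mol.
Isobaric: P stays 513 kPa; V/T = const ⇒ T₂ = 932 K, V₂ = 75.2 L.
W = PΔV = 513×(75.2−41.8) kPa·L = 17100 J.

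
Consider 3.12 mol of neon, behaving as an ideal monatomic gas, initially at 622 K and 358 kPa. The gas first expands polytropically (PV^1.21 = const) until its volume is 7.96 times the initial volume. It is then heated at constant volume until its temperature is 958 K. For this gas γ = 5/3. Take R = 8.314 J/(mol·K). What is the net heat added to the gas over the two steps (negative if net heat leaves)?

V₁ = nRT₁/P₁ = 3.12×8.314×622/358 = 45.1 L.
Step 1 — Polytropic n=1.21: T₂ = T₁(V₁/V₂)^(n−1) = 622×(0.126)^0.21 = 402 K; P₂ = P₁(V₁/V₂)^n = 29.1 kPa.
W = (P₁V₁−P₂V₂)/(n−1) = (358×45.1−29.1×359)/0.21 = 27100 J.
ΔU = nCvΔT = 3.12×12.5×(402−622) = -8550 J.
Q = ΔU + W = 18600 J.
State after step 1: P = 29.1 kPa, V = 359 L, T = 402 K.
Step 2 — Isochoric: V stays 359 L; P/T = const ⇒ T₂ = 958 K, P₂ = 69.3 kPa.
W = 0 (no volume change).
ΔU = nCvΔT = 3.12×12.5×(958−402) = 21600 J.
Q = ΔU = 21600 J.
Net over both steps: W = 27100 J, Q = 40200 J, ΔU = 13100 J.

40200 J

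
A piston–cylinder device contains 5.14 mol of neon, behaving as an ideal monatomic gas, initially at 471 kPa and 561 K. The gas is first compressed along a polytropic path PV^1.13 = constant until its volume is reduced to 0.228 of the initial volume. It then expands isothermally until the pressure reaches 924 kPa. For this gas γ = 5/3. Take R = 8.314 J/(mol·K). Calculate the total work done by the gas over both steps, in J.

-10100 J

V₁ = nRT₁/P₁ = 5.14×8.314×561/471 = 50.9 L.
Step 1 — Polytropic n=1.13: T₂ = T₁(V₁/V₂)^(n−1) = 561×(4.39)^0.13 = 680 K; P₂ = P₁(V₁/V₂)^n = 2500 kPa.
W = (P₁V₁−P₂V₂)/(n−1) = (471×50.9−2500×11.6)/0.13 = -39100 J.
ΔU = nCvΔT = 5.14×12.5×(680−561) = 7620 J.
Q = ΔU + W = -31500 J.
State after step 1: P = 2500 kPa, V = 11.6 L, T = 680 K.
Step 2 — Isothermal: T stays 680 K; PV = const ⇒ V₂ = 31.4 L, P₂ = 924 kPa.
ΔU = 0 (ideal gas, T constant).
W = nRT ln(V₂/V₁) = 5.14×8.314×680×ln(2.71) = 29000 J.
Q = ΔU + W = 29000 J.
Net over both steps: W = -10100 J, Q = -2500 J, ΔU = 7620 J.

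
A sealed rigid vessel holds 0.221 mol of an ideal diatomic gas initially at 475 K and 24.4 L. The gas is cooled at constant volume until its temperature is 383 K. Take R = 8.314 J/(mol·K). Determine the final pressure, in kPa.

28.8 kPa

P₁ = nRT₁/V₁ = 0.221×8.314×475/24.4 = 35.8 kPa.
Isochoric: V stays 24.4 L; P/T = const ⇒ T₂ = 383 K, P₂ = 28.8 kPa.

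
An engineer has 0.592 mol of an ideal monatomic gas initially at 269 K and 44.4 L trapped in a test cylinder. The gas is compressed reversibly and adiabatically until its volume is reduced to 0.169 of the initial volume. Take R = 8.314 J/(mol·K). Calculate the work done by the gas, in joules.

-4510 J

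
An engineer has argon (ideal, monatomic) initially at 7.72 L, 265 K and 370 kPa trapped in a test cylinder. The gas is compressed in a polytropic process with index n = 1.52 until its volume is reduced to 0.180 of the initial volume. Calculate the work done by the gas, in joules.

n = P₁V₁/(RT₁) = 370×7.72/(8.314×265) = 1.30 mol.
Polytropic n=1.52: T₂ = T₁(V₁/V₂)^(n−1) = 265×(5.56)^0.52 = 646 K; P₂ = P₁(V₁/V₂)^n = 5010 kPa.
W = (P₁V₁−P₂V₂)/(n−1) = (370×7.72−5010×1.39)/0.52 = -7910 J.

-7910 J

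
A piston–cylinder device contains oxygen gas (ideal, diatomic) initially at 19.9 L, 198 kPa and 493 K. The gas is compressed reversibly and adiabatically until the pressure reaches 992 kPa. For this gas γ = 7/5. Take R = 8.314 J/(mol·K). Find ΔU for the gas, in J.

5760 J

n = P₁V₁/(RT₁) = 198×19.9/(8.314×493) = 0.961 mol.
Adiabatic: T₂/T₁ = (P₂/P₁)^((γ−1)/γ) ⇒ T₂ = 493×(5.01)^0.286 = 781 K; V₂ = 6.29 L.
For an ideal gas ΔU = nCvΔT with Cv = (5/2)R = 20.8 J/(mol·K).
ΔU = 0.961×20.8×(781−493) = 5760 J.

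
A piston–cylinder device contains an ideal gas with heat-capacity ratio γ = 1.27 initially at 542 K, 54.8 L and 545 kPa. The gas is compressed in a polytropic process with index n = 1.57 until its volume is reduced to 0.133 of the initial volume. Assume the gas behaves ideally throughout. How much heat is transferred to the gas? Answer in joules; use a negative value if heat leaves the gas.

n = P₁V₁/(RT₁) = 545×54.8/(8.314×542) = 6.63 mol.
Polytropic n=1.57: T₂ = T₁(V₁/V₂)^(n−1) = 542×(7.52)^0.57 = 1710 K; P₂ = P₁(V₁/V₂)^n = 12900 kPa.
W = (P₁V₁−P₂V₂)/(n−1) = (545×54.8−12900×7.29)/0.57 = -113000 J.
ΔU = nCvΔT = 6.63×30.8×(1710−542) = 239000 J.
Q = ΔU + W = 126000 J.

126000 J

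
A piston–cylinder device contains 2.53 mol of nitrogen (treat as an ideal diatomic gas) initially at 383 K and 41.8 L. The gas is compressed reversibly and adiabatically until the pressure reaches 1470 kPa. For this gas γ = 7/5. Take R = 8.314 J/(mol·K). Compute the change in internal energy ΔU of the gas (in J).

15800 J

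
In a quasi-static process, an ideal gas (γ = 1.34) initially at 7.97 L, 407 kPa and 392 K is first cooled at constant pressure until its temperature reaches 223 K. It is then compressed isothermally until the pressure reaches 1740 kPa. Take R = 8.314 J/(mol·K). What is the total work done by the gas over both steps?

-4080 J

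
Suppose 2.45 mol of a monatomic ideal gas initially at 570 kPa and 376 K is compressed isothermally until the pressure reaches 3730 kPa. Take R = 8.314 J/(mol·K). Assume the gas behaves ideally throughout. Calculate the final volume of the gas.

V₁ = nRT₁/P₁ = 2.45×8.314×376/570 = 13.4 L.
Isothermal: T stays 376 K; PV = const ⇒ V₂ = 2.05 L, P₂ = 3730 kPa.

2.05 L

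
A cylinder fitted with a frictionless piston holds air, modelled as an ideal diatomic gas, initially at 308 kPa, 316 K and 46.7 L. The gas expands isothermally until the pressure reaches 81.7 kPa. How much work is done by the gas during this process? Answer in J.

19100 J

n = P₁V₁/(RT₁) = 308×46.7/(8.314×316) = 5.47 mol.
Isothermal: T stays 316 K; PV = const ⇒ V₂ = 176 L, P₂ = 81.7 kPa.
W = nRT ln(V₂/V₁) = 5.47×8.314×316×ln(3.77) = 19100 J.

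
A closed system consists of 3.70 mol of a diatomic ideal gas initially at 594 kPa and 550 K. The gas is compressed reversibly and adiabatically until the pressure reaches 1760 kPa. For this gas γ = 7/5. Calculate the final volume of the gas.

13.1 L

V₁ = nRT₁/P₁ = 3.70×8.314×550/594 = 28.5 L.
Adiabatic: T₂/T₁ = (P₂/P₁)^((γ−1)/γ) ⇒ T₂ = 550×(2.96)^0.286 = 750 K; V₂ = 13.1 L.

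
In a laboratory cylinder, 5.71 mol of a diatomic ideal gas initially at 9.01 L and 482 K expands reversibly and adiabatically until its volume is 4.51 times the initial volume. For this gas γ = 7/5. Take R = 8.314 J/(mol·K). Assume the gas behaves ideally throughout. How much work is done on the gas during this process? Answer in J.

-25900 J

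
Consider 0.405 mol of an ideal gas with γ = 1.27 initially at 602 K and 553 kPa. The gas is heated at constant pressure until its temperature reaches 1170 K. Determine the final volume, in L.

V₁ = nRT₁/P₁ = 0.405×8.314×602/553 = 3.67 L.
Isobaric: P stays 553 kPa; V/T = const ⇒ T₂ = 1170 K, V₂ = 7.12 L.

7.12 L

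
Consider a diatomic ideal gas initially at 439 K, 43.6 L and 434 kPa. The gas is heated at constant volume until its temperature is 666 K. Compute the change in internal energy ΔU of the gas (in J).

24500 J

n = P₁V₁/(RT₁) = 434×43.6/(8.314×439) = 5.18 mol.
Isochoric: V stays 43.6 L; P/T = const ⇒ T₂ = 666 K, P₂ = 658 kPa.
For an ideal gas ΔU = nCvΔT with Cv = (5/2)R = 20.8 J/(mol·K).
ΔU = 5.18×20.8×(666−439) = 24500 J.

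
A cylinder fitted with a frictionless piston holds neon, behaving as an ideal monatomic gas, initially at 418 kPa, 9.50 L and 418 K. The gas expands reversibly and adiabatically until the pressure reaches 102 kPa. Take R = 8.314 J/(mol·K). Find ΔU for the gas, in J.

-2570 J

n = P₁V₁/(RT₁) = 418×9.50/(8.314×418) = 1.14 mol.
Adiabatic: T₂/T₁ = (P₂/P₁)^((γ−1)/γ) ⇒ T₂ = 418×(0.244)^0.400 = 238 K; V₂ = 22.1 L.
For an ideal gas ΔU = nCvΔT with Cv = (3/2)R = 12.5 J/(mol·K).
ΔU = 1.14×12.5×(238−418) = -2570 J.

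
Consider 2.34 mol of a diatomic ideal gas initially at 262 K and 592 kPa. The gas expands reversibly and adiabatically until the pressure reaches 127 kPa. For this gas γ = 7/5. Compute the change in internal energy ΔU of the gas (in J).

-4530 J

V₁ = nRT₁/P₁ = 2.34×8.314×262/592 = 8.61 L.
Adiabatic: T₂/T₁ = (P₂/P₁)^((γ−1)/γ) ⇒ T₂ = 262×(0.215)^0.286 = 169 K; V₂ = 25.9 L.
For an ideal gas ΔU = nCvΔT with Cv = (5/2)R = 20.8 J/(mol·K).
ΔU = 2.34×20.8×(169−262) = -4530 J.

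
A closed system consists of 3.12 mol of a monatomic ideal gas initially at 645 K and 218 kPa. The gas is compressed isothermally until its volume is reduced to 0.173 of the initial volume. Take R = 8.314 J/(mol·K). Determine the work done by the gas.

-29400 J

V₁ = nRT₁/P₁ = 3.12×8.314×645/218 = 76.7 L.
Isothermal: T stays 645 K; PV = const ⇒ V₂ = 13.3 L, P₂ = 1260 kPa.
W = nRT ln(V₂/V₁) = 3.12×8.314×645×ln(0.173) = -29400 J.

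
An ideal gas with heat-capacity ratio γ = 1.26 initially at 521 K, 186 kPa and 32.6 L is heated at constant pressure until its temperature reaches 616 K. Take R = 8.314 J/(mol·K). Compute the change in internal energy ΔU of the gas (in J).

4250 J

n = P₁V₁/(RT₁) = 186×32.6/(8.314×521) = 1.40 mol.
Isobaric: P stays 186 kPa; V/T = const ⇒ T₂ = 616 K, V₂ = 38.5 L.
For an ideal gas ΔU = nCvΔT with Cv = R/(γ−1) = 32.0 J/(mol·K).
ΔU = 1.40×32.0×(616−521) = 4250 J.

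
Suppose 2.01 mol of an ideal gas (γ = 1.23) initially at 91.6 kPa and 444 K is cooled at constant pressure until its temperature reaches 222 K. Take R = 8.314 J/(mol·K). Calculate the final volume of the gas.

V₁ = nRT₁/P₁ = 2.01×8.314×444/91.6 = 81.0 L.
Isobaric: P stays 91.6 kPa; V/T = const ⇒ T₂ = 222 K, V₂ = 40.5 L.

40.5 L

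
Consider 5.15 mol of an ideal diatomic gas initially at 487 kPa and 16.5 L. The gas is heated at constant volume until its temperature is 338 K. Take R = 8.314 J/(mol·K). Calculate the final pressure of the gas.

877 kPa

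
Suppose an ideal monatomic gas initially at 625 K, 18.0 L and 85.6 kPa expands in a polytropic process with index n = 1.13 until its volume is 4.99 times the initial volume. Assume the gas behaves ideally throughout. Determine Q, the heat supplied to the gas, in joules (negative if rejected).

n = P₁V₁/(RT₁) = 85.6×18.0/(8.314×625) = 0.297 mol.
Polytropic n=1.13: T₂ = T₁(V₁/V₂)^(n−1) = 625×(0.200)^0.13 = 507 K; P₂ = P₁(V₁/V₂)^n = 13.9 kPa.
W = (P₁V₁−P₂V₂)/(n−1) = (85.6×18.0−13.9×89.8)/0.13 = 2240 J.
ΔU = nCvΔT = 0.297×12.5×(507−625) = -436 J.
Q = ΔU + W = 1800 J.

1800 J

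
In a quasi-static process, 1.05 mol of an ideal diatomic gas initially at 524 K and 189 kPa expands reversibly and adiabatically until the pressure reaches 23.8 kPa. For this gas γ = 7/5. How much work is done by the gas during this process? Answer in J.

V₁ = nRT₁/P₁ = 1.05×8.314×524/189 = 24.2 L.
Adiabatic: T₂/T₁ = (P₂/P₁)^((γ−1)/γ) ⇒ T₂ = 524×(0.126)^0.286 = 290 K; V₂ = 106 L.
ΔU = nCvΔT = 1.05×20.8×(290−524) = -5110 J.
Q = 0 for an adiabatic process, so W = −ΔU = 5110 J.

5110 J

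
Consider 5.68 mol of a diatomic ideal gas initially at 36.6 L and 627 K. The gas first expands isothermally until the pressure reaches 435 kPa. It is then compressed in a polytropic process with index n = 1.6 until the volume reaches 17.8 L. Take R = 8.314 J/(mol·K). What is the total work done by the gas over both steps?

P₁ = nRT₁/V₁ = 5.68×8.314×627/36.6 = 809 kPa.
Step 1 — Isothermal: T stays 627 K; PV = const ⇒ V₂ = 68.1 L, P₂ = 435 kPa.
ΔU = 0 (ideal gas, T constant).
W = nRT ln(V₂/V₁) = 5.68×8.314×627×ln(1.86) = 18400 J.
Q = ΔU + W = 18400 J.
State after step 1: P = 435 kPa, V = 68.1 L, T = 627 K.
Step 2 — Polytropic n=1.6: T₂ = T₁(V₁/V₂)^(n−1) = 627×(3.82)^0.60 = 1400 K; P₂ = P₁(V₁/V₂)^n = 3720 kPa.
W = (P₁V₁−P₂V₂)/(n−1) = (435×68.1−3720×17.8)/0.60 = -61000 J.
ΔU = nCvΔT = 5.68×20.8×(1400−627) = 91500 J.
Q = ΔU + W = 30500 J.
Net over both steps: W = -42600 J, Q = 48900 J, ΔU = 91500 J.

-42600 J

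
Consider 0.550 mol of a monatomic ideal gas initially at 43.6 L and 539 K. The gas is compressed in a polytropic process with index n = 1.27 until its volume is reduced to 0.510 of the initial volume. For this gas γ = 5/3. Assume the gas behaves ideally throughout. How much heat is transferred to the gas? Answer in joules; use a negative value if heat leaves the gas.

-1080 J

P₁ = nRT₁/V₁ = 0.550×8.314×539/43.6 = 56.5 kPa.
Polytropic n=1.27: T₂ = T₁(V₁/V₂)^(n−1) = 539×(1.96)^0.27 = 646 K; P₂ = P₁(V₁/V₂)^n = 133 kPa.
W = (P₁V₁−P₂V₂)/(n−1) = (56.5×43.6−133×22.2)/0.27 = -1820 J.
ΔU = nCvΔT = 0.550×12.5×(646−539) = 737 J.
Q = ΔU + W = -1080 J.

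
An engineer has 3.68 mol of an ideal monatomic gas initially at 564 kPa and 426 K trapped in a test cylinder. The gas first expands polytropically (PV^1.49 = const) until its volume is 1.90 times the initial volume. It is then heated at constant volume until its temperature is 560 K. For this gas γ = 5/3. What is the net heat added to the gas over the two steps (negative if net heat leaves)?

13300 J

V₁ = nRT₁/P₁ = 3.68×8.314×426/564 = 23.1 L.
Step 1 — Polytropic n=1.49: T₂ = T₁(V₁/V₂)^(n−1) = 426×(0.526)^0.49 = 311 K; P₂ = P₁(V₁/V₂)^n = 217 kPa.
W = (P₁V₁−P₂V₂)/(n−1) = (564×23.1−217×43.9)/0.49 = 7180 J.
ΔU = nCvΔT = 3.68×12.5×(311−426) = -5280 J.
Q = ΔU + W = 1900 J.
State after step 1: P = 217 kPa, V = 43.9 L, T = 311 K.
Step 2 — Isochoric: V stays 43.9 L; P/T = const ⇒ T₂ = 560 K, P₂ = 390 kPa.
W = 0 (no volume change).
ΔU = nCvΔT = 3.68×12.5×(560−311) = 11400 J.
Q = ΔU = 11400 J.
Net over both steps: W = 7180 J, Q = 13300 J, ΔU = 6150 J.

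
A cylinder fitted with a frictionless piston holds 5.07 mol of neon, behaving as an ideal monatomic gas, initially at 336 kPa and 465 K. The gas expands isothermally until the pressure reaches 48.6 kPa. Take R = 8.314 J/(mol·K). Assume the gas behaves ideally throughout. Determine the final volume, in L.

V₁ = nRT₁/P₁ = 5.07×8.314×465/336 = 58.3 L.
Isothermal: T stays 465 K; PV = const ⇒ V₂ = 403 L, P₂ = 48.6 kPa.

403 L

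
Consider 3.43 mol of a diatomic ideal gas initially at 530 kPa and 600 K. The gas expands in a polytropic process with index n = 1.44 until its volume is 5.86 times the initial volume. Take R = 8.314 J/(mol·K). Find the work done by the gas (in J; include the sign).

21000 J

V₁ = nRT₁/P₁ = 3.43×8.314×600/530 = 32.3 L.
Polytropic n=1.44: T₂ = T₁(V₁/V₂)^(n−1) = 600×(0.171)^0.44 = 276 K; P₂ = P₁(V₁/V₂)^n = 41.5 kPa.
W = (P₁V₁−P₂V₂)/(n−1) = (530×32.3−41.5×189)/0.44 = 21000 J.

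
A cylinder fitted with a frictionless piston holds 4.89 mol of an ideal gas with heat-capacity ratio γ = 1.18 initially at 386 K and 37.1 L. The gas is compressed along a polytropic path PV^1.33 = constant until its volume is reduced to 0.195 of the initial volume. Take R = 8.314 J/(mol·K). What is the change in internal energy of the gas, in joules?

62300 J

P₁ = nRT₁/V₁ = 4.89×8.314×386/37.1 = 423 kPa.
Polytropic n=1.33: T₂ = T₁(V₁/V₂)^(n−1) = 386×(5.13)^0.33 = 662 K; P₂ = P₁(V₁/V₂)^n = 3720 kPa.
For an ideal gas ΔU = nCvΔT with Cv = R/(γ−1) = 46.2 J/(mol·K).
ΔU = 4.89×46.2×(662−386) = 62300 J.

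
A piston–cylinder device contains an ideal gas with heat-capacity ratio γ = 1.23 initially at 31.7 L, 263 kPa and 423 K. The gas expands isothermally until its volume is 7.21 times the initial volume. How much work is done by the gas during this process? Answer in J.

16500 J

n = P₁V₁/(RT₁) = 263×31.7/(8.314×423) = 2.37 mol.
Isothermal: T stays 423 K; PV = const ⇒ V₂ = 229 L, P₂ = 36.5 kPa.
W = nRT ln(V₂/V₁) = 2.37×8.314×423×ln(7.21) = 16500 J.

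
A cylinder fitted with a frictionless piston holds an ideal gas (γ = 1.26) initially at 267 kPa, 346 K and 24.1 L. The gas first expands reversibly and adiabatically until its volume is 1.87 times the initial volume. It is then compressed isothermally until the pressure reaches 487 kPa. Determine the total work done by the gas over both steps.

-3880 J

n = P₁V₁/(RT₁) = 267×24.1/(8.314×346) = 2.24 mol.
Step 1 — Adiabatic: TV^(γ−1) = const ⇒ T₂ = 346×(0.535)^0.260 = 294 K; PV^γ = const ⇒ P₂ = 121 kPa.
ΔU = nCvΔT = 2.24×32.0×(294−346) = -3720 J.
Q = 0 for an adiabatic process, so W = −ΔU = 3720 J.
State after step 1: P = 121 kPa, V = 45.1 L, T = 294 K.
Step 2 — Isothermal: T stays 294 K; PV = const ⇒ V₂ = 11.2 L, P₂ = 487 kPa.
ΔU = 0 (ideal gas, T constant).
W = nRT ln(V₂/V₁) = 2.24×8.314×294×ln(0.249) = -7600 J.
Q = ΔU + W = -7600 J.
Net over both steps: W = -3880 J, Q = -7600 J, ΔU = -3720 J.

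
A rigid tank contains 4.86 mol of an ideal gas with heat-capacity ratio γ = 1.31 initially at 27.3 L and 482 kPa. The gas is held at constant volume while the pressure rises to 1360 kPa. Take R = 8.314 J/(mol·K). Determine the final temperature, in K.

919 K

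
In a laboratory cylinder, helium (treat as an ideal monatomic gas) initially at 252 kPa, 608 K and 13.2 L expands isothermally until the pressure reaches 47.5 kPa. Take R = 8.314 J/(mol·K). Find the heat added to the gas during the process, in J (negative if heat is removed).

n = P₁V₁/(RT₁) = 252×13.2/(8.314×608) = 0.658 mol.
Isothermal: T stays 608 K; PV = const ⇒ V₂ = 70.0 L, P₂ = 47.5 kPa.
ΔU = 0 (ideal gas, T constant).
W = nRT ln(V₂/V₁) = 0.658×8.314×608×ln(5.31) = 5550 J.
Q = ΔU + W = 5550 J.

5550 J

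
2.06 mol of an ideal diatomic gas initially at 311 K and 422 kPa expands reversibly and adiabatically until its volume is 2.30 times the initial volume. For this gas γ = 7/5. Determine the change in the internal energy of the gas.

-3770 J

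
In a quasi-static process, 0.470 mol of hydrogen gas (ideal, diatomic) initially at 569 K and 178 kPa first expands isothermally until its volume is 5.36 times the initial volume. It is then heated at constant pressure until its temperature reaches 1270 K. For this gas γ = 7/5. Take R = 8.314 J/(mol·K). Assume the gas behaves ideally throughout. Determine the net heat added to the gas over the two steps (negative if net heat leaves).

V₁ = nRT₁/P₁ = 0.470×8.314×569/178 = 12.5 L.
Step 1 — Isothermal: T stays 569 K; PV = const ⇒ V₂ = 67.0 L, P₂ = 33.2 kPa.
ΔU = 0 (ideal gas, T constant).
W = nRT ln(V₂/V₁) = 0.470×8.314×569×ln(5.36) = 3730 J.
Q = ΔU + W = 3730 J.
State after step 1: P = 33.2 kPa, V = 67.0 L, T = 569 K.
Step 2 — Isobaric: P stays 33.2 kPa; V/T = const ⇒ T₂ = 1270 K, V₂ = 149 L.
W = PΔV = 33.2×(149−67.0) kPa·L = 2740 J.
ΔU = nCvΔT = 0.470×20.8×(1270−569) = 6850 J.
Q = ΔU + W = nCpΔT = 9590 J.
Net over both steps: W = 6470 J, Q = 13300 J, ΔU = 6850 J.

13300 J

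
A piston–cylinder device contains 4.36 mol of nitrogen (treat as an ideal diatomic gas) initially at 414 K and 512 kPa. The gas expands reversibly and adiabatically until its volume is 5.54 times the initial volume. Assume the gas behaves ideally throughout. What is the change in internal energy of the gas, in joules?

V₁ = nRT₁/P₁ = 4.36×8.314×414/512 = 29.3 L.
Adiabatic: TV^(γ−1) = const ⇒ T₂ = 414×(0.181)^0.400 = 209 K; PV^γ = const ⇒ P₂ = 46.6 kPa.
For an ideal gas ΔU = nCvΔT with Cv = (5/2)R = 20.8 J/(mol·K).
ΔU = 4.36×20.8×(209−414) = -18600 J.

-18600 J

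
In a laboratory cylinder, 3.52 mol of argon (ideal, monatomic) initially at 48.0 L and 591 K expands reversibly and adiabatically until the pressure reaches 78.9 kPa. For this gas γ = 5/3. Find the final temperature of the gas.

P₁ = nRT₁/V₁ = 3.52×8.314×591/48.0 = 360 kPa.
Adiabatic: T₂/T₁ = (P₂/P₁)^((γ−1)/γ) ⇒ T₂ = 591×(0.219)^0.400 = 322 K; V₂ = 119 L.

322 K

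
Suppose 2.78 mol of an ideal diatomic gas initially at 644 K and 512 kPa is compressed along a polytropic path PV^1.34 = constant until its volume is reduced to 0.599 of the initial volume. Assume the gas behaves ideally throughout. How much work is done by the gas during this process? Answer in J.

-8330 J

V₁ = nRT₁/P₁ = 2.78×8.314×644/512 = 29.1 L.
Polytropic n=1.34: T₂ = T₁(V₁/V₂)^(n−1) = 644×(1.67)^0.34 = 767 K; P₂ = P₁(V₁/V₂)^n = 1020 kPa.
W = (P₁V₁−P₂V₂)/(n−1) = (512×29.1−1020×17.4)/0.34 = -8330 J.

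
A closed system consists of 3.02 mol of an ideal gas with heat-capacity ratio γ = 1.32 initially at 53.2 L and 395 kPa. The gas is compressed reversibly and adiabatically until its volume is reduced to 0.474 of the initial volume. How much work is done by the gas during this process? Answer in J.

T₁ = P₁V₁/(nR) = 395×53.2/(3.02×8.314) = 837 K.
Adiabatic: TV^(γ−1) = const ⇒ T₂ = 837×(2.11)^0.320 = 1060 K; PV^γ = const ⇒ P₂ = 1060 kPa.
ΔU = nCvΔT = 3.02×26.0×(1060−837) = 17700 J.
Q = 0 for an adiabatic process, so W = −ΔU = -17700 J.

-17700 J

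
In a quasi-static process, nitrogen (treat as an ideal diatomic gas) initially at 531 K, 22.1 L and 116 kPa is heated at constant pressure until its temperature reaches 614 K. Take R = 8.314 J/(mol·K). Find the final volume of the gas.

25.6 L

Isobaric: P stays 116 kPa; V/T = const ⇒ T₂ = 614 K, V₂ = 25.6 L.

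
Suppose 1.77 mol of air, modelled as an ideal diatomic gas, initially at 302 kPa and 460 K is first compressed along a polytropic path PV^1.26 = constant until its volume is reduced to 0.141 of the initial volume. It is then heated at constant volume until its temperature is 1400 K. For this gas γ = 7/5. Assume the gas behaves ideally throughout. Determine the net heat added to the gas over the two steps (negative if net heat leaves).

V₁ = nRT₁/P₁ = 1.77×8.314×460/302 = 22.4 L.
Step 1 — Polytropic n=1.26: T₂ = T₁(V₁/V₂)^(n−1) = 460×(7.09)^0.26 = 766 K; P₂ = P₁(V₁/V₂)^n = 3560 kPa.
W = (P₁V₁−P₂V₂)/(n−1) = (302×22.4−3560×3.16)/0.26 = -17300 J.
ΔU = nCvΔT = 1.77×20.8×(766−460) = 11200 J.
Q = ΔU + W = -6050 J.
State after step 1: P = 3560 kPa, V = 3.16 L, T = 766 K.
Step 2 — Isochoric: V stays 3.16 L; P/T = const ⇒ T₂ = 1400 K, P₂ = 6520 kPa.
W = 0 (no volume change).
ΔU = nCvΔT = 1.77×20.8×(1400−766) = 23300 J.
Q = ΔU = 23300 J.
Net over both steps: W = -17300 J, Q = 17300 J, ΔU = 34600 J.

17300 J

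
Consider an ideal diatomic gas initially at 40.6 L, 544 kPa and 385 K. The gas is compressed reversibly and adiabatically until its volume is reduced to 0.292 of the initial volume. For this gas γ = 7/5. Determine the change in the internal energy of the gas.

35100 J

n = P₁V₁/(RT₁) = 544×40.6/(8.314×385) = 6.90 mol.
Adiabatic: TV^(γ−1) = const ⇒ T₂ = 385×(3.42)^0.400 = 630 K; PV^γ = const ⇒ P₂ = 3050 kPa.
For an ideal gas ΔU = nCvΔT with Cv = (5/2)R = 20.8 J/(mol·K).
ΔU = 6.90×20.8×(630−385) = 35100 J.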